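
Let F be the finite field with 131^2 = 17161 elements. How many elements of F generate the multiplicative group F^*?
There are φ(17160) = 3840 primitive elements

F_q^* is cyclic of order q - 1 = 17160. A cyclic group of order m has exactly φ(m) generators. Here m = 17160 = 2^3 · 3 · 5 · 11 · 13, so the number of primitive elements is φ(17160) = 3840.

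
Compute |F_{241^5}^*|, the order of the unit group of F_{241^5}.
|F_{241^5}^*| = 812990017200

F_{241^5} has 241^5 = 812990017201 elements; its multiplicative group consists of all nonzero elements, so |F_{241^5}^*| = 812990017201 - 1 = 812990017200. (It is cyclic since any finite subgroup of the multiplicative group of a field is cyclic.)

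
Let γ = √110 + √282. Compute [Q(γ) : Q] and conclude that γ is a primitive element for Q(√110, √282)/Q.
[Q(γ) : Q] = 4 (equivalently, Q(γ) = Q(√110, √282))

Obviously Q(γ) ⊆ Q(√110, √282), and [Q(√110, √282):Q] = 4 (since 110, 282 are distinct squarefree integers > 1 with 31020 not a perfect square). To show equality we compute the minimal polynomial of γ. From γ = √110 + √282: γ^2 = 110 + 2√(31020) + 282 = 392 + 2√(31020), so γ^2 - 392 = 2√(31020); squaring, (γ^2 - 392)^2 = 4·31020, i.e. γ^4 - 784γ^2 + 153664 - 124080 = 0, i.e. γ^4 - 784γ^2 + 29584 = 0. So γ is a root of x^4 - 784x^2 + 29584. This polynomial is irreducible over Q: it has no rational root (each ±√110 ± √282 is irrational), and any factorization into two quadratics over Q would force √(31020) ∈ Q (pairing opposite roots) or √110, √282 ∈ Q (other pairings), all impossible. Hence [Q(γ):Q] = 4 = [Q(√110, √282):Q], so Q(γ) = Q(√110, √282).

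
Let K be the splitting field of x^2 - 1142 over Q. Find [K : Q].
[K : Q] = 2

f(x) = x^2 - 1142 factors as (x - √1142)(x + √1142). The splitting field is K = Q(√1142). Since 1142 is squarefree and > 1, it is not a perfect square, so x^2 - 1142 is irreducible over Q and [Q(√1142) : Q] = 2. Hence [K : Q] = 2.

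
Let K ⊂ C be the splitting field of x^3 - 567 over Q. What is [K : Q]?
[K : Q] = 6

The roots of x^3 - 567 are ∛567, ω∛567, ω^2∛567 where ω = e^(2πi/3) is a primitive cube root of unity, so K = Q(∛567, ω). Now [Q(∛567):Q] = 3 (since 567 is not a perfect cube, x^3 - 567 is irreducible) and [Q(ω):Q] = 2. Both 2 and 3 divide [K:Q], and [K:Q] ≤ 3·2 = 6, so [K:Q] = 6. (Equivalently: Q(∛567) ⊂ R but ω ∉ R, so [K : Q(∛567)] = 2.)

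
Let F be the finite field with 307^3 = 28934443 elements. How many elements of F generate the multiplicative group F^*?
There are φ(28934442) = 8854272 primitive elements

F_q^* is cyclic of order q - 1 = 28934442. A cyclic group of order m has exactly φ(m) generators. Here m = 28934442 = 2 · 3^3 · 17 · 43 · 733, so the number of primitive elements is φ(28934442) = 8854272.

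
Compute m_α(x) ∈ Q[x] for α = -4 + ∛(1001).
m_α(x) = x^3 + 12x^2 + 48x - 937

Set β = α + 4 = ∛(1001), so β^3 = 1001. Then (α + 4)^3 - 1001 = 0, i.e. α is a root of g(x) = (x + 4)^3 - 1001 = x^3 + 12x^2 + 48x - 937. Since g(x) = h(x + 4) where h(x) = x^3 - 1001, and h is irreducible over Q (because 1001 is not a perfect cube, so h has no rational root, and a monic cubic with no rational root is irreducible), g is also irreducible (irreducibility is preserved under the substitution x → x + 4). Hence m_α(x) = x^3 + 12x^2 + 48x - 937.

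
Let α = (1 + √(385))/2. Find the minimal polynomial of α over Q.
m_α(x) = x^2 - x - 96

From 2α - 1 = √(385), squaring gives (2α - 1)^2 = 385, i.e. 4α^2 - 4α + 1 = 385, so α^2 - α + (1 - 385)/4 = 0. Since 385 ≡ 1 (mod 4), (1 - 385)/4 = -96 ∈ Z. The polynomial x^2 - x - 96 has discriminant 1 - 4·(-96) = 385, which is not a perfect square in Q (d = 385 is squarefree and ≠ 1), so x^2 - x - 96 is irreducible over Q. It is the minimal polynomial of α.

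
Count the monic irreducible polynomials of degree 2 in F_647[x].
There are 208981 monic irreducible polynomials of degree 2 over F_647

Each element of F_{647^2} that lies in no proper subfield is a root of exactly one monic irreducible of degree 2 over F_647, and each such polynomial has 2 distinct roots in F_{647^2}. By Möbius inversion the count is N_647(2) = (1/2) Σ_{d|2} μ(2/d) · 647^d = (1/2)(μ(2)·647^1 + μ(1)·647^2) = 417962/2 = 208981.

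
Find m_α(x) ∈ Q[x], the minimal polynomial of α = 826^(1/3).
m_α(x) = x^3 - 826

α satisfies α^3 = 826, so x^3 - 826 annihilates α. By the rational root test, a rational root p/q (in lowest terms) of x^3 - 826 would satisfy p^3 = 826 q^3, forcing q = 1 and p^3 = 826; but 826 is not a perfect cube, contradiction. A monic cubic over Q with no rational root is irreducible (any nontrivial factorization would include a linear factor). Hence x^3 - 826 is the minimal polynomial of α, and in particular [Q(α):Q] = 3.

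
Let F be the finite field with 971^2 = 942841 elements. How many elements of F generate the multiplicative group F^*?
There are φ(942840) = 248832 primitive elements

F_q^* is cyclic of order q - 1 = 942840. A cyclic group of order m has exactly φ(m) generators. Here m = 942840 = 2^3 · 3^5 · 5 · 97, so the number of primitive elements is φ(942840) = 248832.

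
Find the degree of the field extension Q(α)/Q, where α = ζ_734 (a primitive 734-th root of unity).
[Q(α):Q] = 366

The minimal polynomial of ζ_734 over Q is the 734-th cyclotomic polynomial Φ_734(x), which is irreducible over Q and has degree φ(734) = 366. Hence [Q(α):Q] = φ(734) = 366.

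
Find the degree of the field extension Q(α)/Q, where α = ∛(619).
[Q(α):Q] = 3

The minimal polynomial of α is x^3 - 619, irreducible over Q since 619 is not a perfect cube (so x^3 - 619 has no rational root). Hence [Q(α):Q] = deg(m_α) = 3.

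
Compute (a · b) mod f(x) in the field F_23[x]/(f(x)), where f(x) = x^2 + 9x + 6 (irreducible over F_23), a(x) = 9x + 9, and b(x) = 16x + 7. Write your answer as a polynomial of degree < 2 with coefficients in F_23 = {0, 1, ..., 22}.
a · b ≡ 15x + 4 (mod f(x))

Multiply in F_23[x]: a(x)·b(x) = (9x + 9)·(16x + 7) = 6x^2 + 17. This has degree ≥ 2, so divide by f(x) over F_23: 6x^2 + 17 = (6)·(x^2 + 9x + 6) + (15x + 4). Hence a·b ≡ 15x + 4 (mod f). (F_23[x]/(f) is a field with 23^2 = 529 elements since f is irreducible of degree 2.)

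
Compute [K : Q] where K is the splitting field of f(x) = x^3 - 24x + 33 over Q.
[K : Q] = 6

By the rational root test, any rational root of the monic integer polynomial f(x) = x^3 - 24x + 33 must be an integer dividing the constant term 33, i.e. one of ±{1, 3, 11, 33}. Evaluating: f(1) = 10, f(-1) = 56, f(3) = -12, f(-3) = 78, f(11) = 1100, f(-11) = -1034, f(33) = 35178, f(-33) = -35112; none is 0, so f has no rational root and is therefore irreducible over Q (a cubic with no linear factor over a field is irreducible). For an irreducible cubic, the Galois group is A_3 or S_3 according as the discriminant disc(f) = -4a^3 - 27b^2 = -4·(-24)^3 - 27·(33)^2 = 25893 is or is not a square in Q. Here disc(f) = 25893 is not a perfect square in Q, so the Galois group of f over Q is not contained in A_3 and must be all of S_3. The splitting field has degree |S_3| = 6 over Q, so [K : Q] = 6.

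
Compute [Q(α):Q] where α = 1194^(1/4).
[Q(α):Q] = 4

α is a root of x^4 - 1194. By Eisenstein's criterion at the prime p = 2 (which divides the constant term 1194 but p^2 = 4 does not, since 1194 is squarefree), x^4 - 1194 is irreducible over Q. Hence [Q(α):Q] = 4.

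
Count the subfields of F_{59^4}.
F_{59^4} has 3 subfields

The subfields of F_{p^n} are exactly the fields F_{p^d} for d | n (each is the fixed field of the unique index-d subgroup of Gal(F_{p^n}/F_p) ≅ Z/nZ). The divisors of n = 4 are {1, 2, 4}, giving 3 subfields: F_{59^1}, F_{59^2}, F_{59^4}.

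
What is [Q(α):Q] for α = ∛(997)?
[Q(α):Q] = 3

The minimal polynomial of α is x^3 - 997, irreducible over Q since 997 is not a perfect cube (so x^3 - 997 has no rational root). Hence [Q(α):Q] = deg(m_α) = 3.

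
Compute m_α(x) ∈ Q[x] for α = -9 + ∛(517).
m_α(x) = x^3 + 27x^2 + 243x + 212

Set β = α + 9 = ∛(517), so β^3 = 517. Then (α + 9)^3 - 517 = 0, i.e. α is a root of g(x) = (x + 9)^3 - 517 = x^3 + 27x^2 + 243x + 212. Since g(x) = h(x + 9) where h(x) = x^3 - 517, and h is irreducible over Q (because 517 is not a perfect cube, so h has no rational root, and a monic cubic with no rational root is irreducible), g is also irreducible (irreducibility is preserved under the substitution x → x + 9). Hence m_α(x) = x^3 + 27x^2 + 243x + 212.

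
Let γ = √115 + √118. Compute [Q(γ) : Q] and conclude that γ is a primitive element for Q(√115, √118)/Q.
[Q(γ) : Q] = 4 (equivalently, Q(γ) = Q(√115, √118))

Obviously Q(γ) ⊆ Q(√115, √118), and [Q(√115, √118):Q] = 4 (since 115, 118 are distinct squarefree integers > 1 with 13570 not a perfect square). To show equality we compute the minimal polynomial of γ. From γ = √115 + √118: γ^2 = 115 + 2√(13570) + 118 = 233 + 2√(13570), so γ^2 - 233 = 2√(13570); squaring, (γ^2 - 233)^2 = 4·13570, i.e. γ^4 - 466γ^2 + 54289 - 54280 = 0, i.e. γ^4 - 466γ^2 + 9 = 0. So γ is a root of x^4 - 466x^2 + 9. This polynomial is irreducible over Q: it has no rational root (each ±√115 ± √118 is irrational), and any factorization into two quadratics over Q would force √(13570) ∈ Q (pairing opposite roots) or √115, √118 ∈ Q (other pairings), all impossible. Hence [Q(γ):Q] = 4 = [Q(√115, √118):Q], so Q(γ) = Q(√115, √118).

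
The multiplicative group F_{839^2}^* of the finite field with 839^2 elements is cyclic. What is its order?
|F_{839^2}^*| = 703920

F_{839^2} has 839^2 = 703921 elements; its multiplicative group consists of all nonzero elements, so |F_{839^2}^*| = 703921 - 1 = 703920. (It is cyclic since any finite subgroup of the multiplicative group of a field is cyclic.)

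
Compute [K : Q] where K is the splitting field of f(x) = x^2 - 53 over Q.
[K : Q] = 2

f(x) = x^2 - 53 factors as (x - √53)(x + √53). The splitting field is K = Q(√53). Since 53 is squarefree and > 1, it is not a perfect square, so x^2 - 53 is irreducible over Q and [Q(√53) : Q] = 2. Hence [K : Q] = 2.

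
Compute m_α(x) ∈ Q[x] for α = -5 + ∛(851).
m_α(x) = x^3 + 15x^2 + 75x - 726

Set β = α + 5 = ∛(851), so β^3 = 851. Then (α + 5)^3 - 851 = 0, i.e. α is a root of g(x) = (x + 5)^3 - 851 = x^3 + 15x^2 + 75x - 726. Since g(x) = h(x + 5) where h(x) = x^3 - 851, and h is irreducible over Q (because 851 is not a perfect cube, so h has no rational root, and a monic cubic with no rational root is irreducible), g is also irreducible (irreducibility is preserved under the substitution x → x + 5). Hence m_α(x) = x^3 + 15x^2 + 75x - 726.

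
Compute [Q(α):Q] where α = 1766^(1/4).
[Q(α):Q] = 4

α is a root of x^4 - 1766. By Eisenstein's criterion at the prime p = 2 (which divides the constant term 1766 but p^2 = 4 does not, since 1766 is squarefree), x^4 - 1766 is irreducible over Q. Hence [Q(α):Q] = 4.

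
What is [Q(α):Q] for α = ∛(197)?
[Q(α):Q] = 3

The minimal polynomial of α is x^3 - 197, irreducible over Q since 197 is not a perfect cube (so x^3 - 197 has no rational root). Hence [Q(α):Q] = deg(m_α) = 3.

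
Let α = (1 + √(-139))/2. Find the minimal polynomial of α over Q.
m_α(x) = x^2 - x + 35

From 2α - 1 = √(-139), squaring gives (2α - 1)^2 = -139, i.e. 4α^2 - 4α + 1 = -139, so α^2 - α + (1 + 139)/4 = 0. Since -139 ≡ 1 (mod 4), (1 + 139)/4 = 35 ∈ Z. The polynomial x^2 - x + 35 has discriminant 1 - 4·(35) = -139, which is not a perfect square in Q (d = -139 is squarefree and ≠ 1), so x^2 - x + 35 is irreducible over Q. It is the minimal polynomial of α.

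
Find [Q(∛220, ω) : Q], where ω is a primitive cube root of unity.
[Q(∛220, ω) : Q] = 6

[Q(∛220):Q] = 3 (min poly x^3 - 220, irreducible since 220 is not a perfect cube). [Q(ω):Q] = 2 (min poly x^2 + x + 1). Since Q(∛220) ⊂ R and ω ∉ R, we have ω ∉ Q(∛220), so x^2 + x + 1 remains irreducible over Q(∛220) and [Q(∛220, ω) : Q(∛220)] = 2. By the tower law, [Q(∛220, ω) : Q] = 3 · 2 = 6. (In fact Q(∛220, ω) is the splitting field of x^3 - 220 over Q.)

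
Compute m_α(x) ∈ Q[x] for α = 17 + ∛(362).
m_α(x) = x^3 - 51x^2 + 867x - 5275

Set β = α - 17 = ∛(362), so β^3 = 362. Then (α - 17)^3 - 362 = 0, i.e. α is a root of g(x) = (x - 17)^3 - 362 = x^3 - 51x^2 + 867x - 5275. Since g(x) = h(x - 17) where h(x) = x^3 - 362, and h is irreducible over Q (because 362 is not a perfect cube, so h has no rational root, and a monic cubic with no rational root is irreducible), g is also irreducible (irreducibility is preserved under the substitution x → x - 17). Hence m_α(x) = x^3 - 51x^2 + 867x - 5275.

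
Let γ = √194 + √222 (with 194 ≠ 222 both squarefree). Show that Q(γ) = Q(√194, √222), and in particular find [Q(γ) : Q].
[Q(γ) : Q] = 4 (equivalently, Q(γ) = Q(√194, √222))

Obviously Q(γ) ⊆ Q(√194, √222), and [Q(√194, √222):Q] = 4 (since 194, 222 are distinct squarefree integers > 1 with 43068 not a perfect square). To show equality we compute the minimal polynomial of γ. From γ = √194 + √222: γ^2 = 194 + 2√(43068) + 222 = 416 + 2√(43068), so γ^2 - 416 = 2√(43068); squaring, (γ^2 - 416)^2 = 4·43068, i.e. γ^4 - 832γ^2 + 173056 - 172272 = 0, i.e. γ^4 - 832γ^2 + 784 = 0. So γ is a root of x^4 - 832x^2 + 784. This polynomial is irreducible over Q: it has no rational root (each ±√194 ± √222 is irrational), and any factorization into two quadratics over Q would force √(43068) ∈ Q (pairing opposite roots) or √194, √222 ∈ Q (other pairings), all impossible. Hence [Q(γ):Q] = 4 = [Q(√194, √222):Q], so Q(γ) = Q(√194, √222).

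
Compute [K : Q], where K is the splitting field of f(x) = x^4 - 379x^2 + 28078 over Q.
[K : Q] = 4

Solving the quadratic in x^2: x^2 = (379 ± √(379^2 - 4·28078))/2 = (379 ± √31329)/2 = (379 ± 177)/2, giving x^2 = 101 or x^2 = 278. So f(x) = (x^2 - 101)(x^2 - 278) and the roots of f are ±√101, ±√278. Hence the splitting field is K = Q(√101, √278). Since 101 and 278 are distinct squarefree integers > 1, their product 28078 is not a perfect square, so √278 ∉ Q(√101). By the tower law [K:Q] = [Q(√101,√278):Q(√101)] · [Q(√101):Q] = 2 · 2 = 4.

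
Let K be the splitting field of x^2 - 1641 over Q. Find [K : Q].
[K : Q] = 2

f(x) = x^2 - 1641 factors as (x - √1641)(x + √1641). The splitting field is K = Q(√1641). Since 1641 is squarefree and > 1, it is not a perfect square, so x^2 - 1641 is irreducible over Q and [Q(√1641) : Q] = 2. Hence [K : Q] = 2.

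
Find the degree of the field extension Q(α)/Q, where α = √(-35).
[Q(α):Q] = 2

[Q(α):Q] equals the degree of the minimal polynomial of α. Here α^2 = -35 and x^2 + 35 is irreducible (d = -35 is squarefree, ≠ 1, hence not a square), so deg(m_α) = 2. Thus [Q(α):Q] = 2.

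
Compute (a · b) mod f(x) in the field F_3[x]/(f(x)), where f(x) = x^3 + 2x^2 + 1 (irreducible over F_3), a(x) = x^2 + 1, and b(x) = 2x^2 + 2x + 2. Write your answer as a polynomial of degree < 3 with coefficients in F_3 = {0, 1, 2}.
a · b ≡ 2x^2 + 1 (mod f(x))

Multiply in F_3[x]: a(x)·b(x) = (x^2 + 1)·(2x^2 + 2x + 2) = 2x^4 + 2x^3 + x^2 + 2x + 2. This has degree ≥ 3, so divide by f(x) over F_3: 2x^4 + 2x^3 + x^2 + 2x + 2 = (2x + 1)·(x^3 + 2x^2 + 1) + (2x^2 + 1). Hence a·b ≡ 2x^2 + 1 (mod f). (F_3[x]/(f) is a field with 3^3 = 27 elements since f is irreducible of degree 3.)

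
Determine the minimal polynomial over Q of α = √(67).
m_α(x) = x^2 - 67

α satisfies α^2 - 67 = 0, so x^2 - 67 annihilates α. Since d = 67 is squarefree and ≠ 1, it is not a perfect square in Q, so x^2 - 67 has no rational root and is therefore irreducible over Q (a degree-2 polynomial over a field is irreducible iff it has no root). Hence m_α(x) = x^2 - 67.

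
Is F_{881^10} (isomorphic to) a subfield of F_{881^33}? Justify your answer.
No: F_{881^10} is not a subfield of F_{881^33}

F_{p^m} embeds in F_{p^n} iff m | n. Here 10 ∤ 33 (since 33 = 3·10 + 3 with remainder 3 ≠ 0), so F_{881^10} is not a subfield of F_{881^33}. Equivalently: if it were, the tower law would give 10 = [F_{881^10}:F_881] dividing [F_{881^33}:F_881] = 33, contradiction.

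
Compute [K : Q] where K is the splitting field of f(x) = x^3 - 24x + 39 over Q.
[K : Q] = 6

By the rational root test, any rational root of the monic integer polynomial f(x) = x^3 - 24x + 39 must be an integer dividing the constant term 39, i.e. one of ±{1, 3, 13, 39}. Evaluating: f(1) = 16, f(-1) = 62, f(3) = -6, f(-3) = 84, f(13) = 1924, f(-13) = -1846, f(39) = 58422, f(-39) = -58344; none is 0, so f has no rational root and is therefore irreducible over Q (a cubic with no linear factor over a field is irreducible). For an irreducible cubic, the Galois group is A_3 or S_3 according as the discriminant disc(f) = -4a^3 - 27b^2 = -4·(-24)^3 - 27·(39)^2 = 14229 is or is not a square in Q. Here disc(f) = 14229 is not a perfect square in Q, so the Galois group of f over Q is not contained in A_3 and must be all of S_3. The splitting field has degree |S_3| = 6 over Q, so [K : Q] = 6.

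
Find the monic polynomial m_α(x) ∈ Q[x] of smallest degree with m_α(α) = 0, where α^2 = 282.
m_α(x) = x^2 - 282

α satisfies α^2 - 282 = 0, so x^2 - 282 annihilates α. Since d = 282 is squarefree and ≠ 1, it is not a perfect square in Q, so x^2 - 282 has no rational root and is therefore irreducible over Q (a degree-2 polynomial over a field is irreducible iff it has no root). Hence m_α(x) = x^2 - 282.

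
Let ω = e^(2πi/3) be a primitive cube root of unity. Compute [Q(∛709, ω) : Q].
[Q(∛709, ω) : Q] = 6

[Q(∛709):Q] = 3 (min poly x^3 - 709, irreducible since 709 is not a perfect cube). [Q(ω):Q] = 2 (min poly x^2 + x + 1). Since Q(∛709) ⊂ R and ω ∉ R, we have ω ∉ Q(∛709), so x^2 + x + 1 remains irreducible over Q(∛709) and [Q(∛709, ω) : Q(∛709)] = 2. By the tower law, [Q(∛709, ω) : Q] = 3 · 2 = 6. (In fact Q(∛709, ω) is the splitting field of x^3 - 709 over Q.)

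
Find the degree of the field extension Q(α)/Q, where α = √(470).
[Q(α):Q] = 2

[Q(α):Q] equals the degree of the minimal polynomial of α. Here α^2 = 470 and x^2 - 470 is irreducible (d = 470 is squarefree, ≠ 1, hence not a square), so deg(m_α) = 2. Thus [Q(α):Q] = 2.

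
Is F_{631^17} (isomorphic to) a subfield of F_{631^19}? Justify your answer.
No: F_{631^17} is not a subfield of F_{631^19}

F_{p^m} embeds in F_{p^n} iff m | n. Here 17 ∤ 19 (since 19 = 1·17 + 2 with remainder 2 ≠ 0), so F_{631^17} is not a subfield of F_{631^19}. Equivalently: if it were, the tower law would give 17 = [F_{631^17}:F_631] dividing [F_{631^19}:F_631] = 19, contradiction.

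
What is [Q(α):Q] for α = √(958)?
[Q(α):Q] = 2

[Q(α):Q] equals the degree of the minimal polynomial of α. Here α^2 = 958 and x^2 - 958 is irreducible (d = 958 is squarefree, ≠ 1, hence not a square), so deg(m_α) = 2. Thus [Q(α):Q] = 2.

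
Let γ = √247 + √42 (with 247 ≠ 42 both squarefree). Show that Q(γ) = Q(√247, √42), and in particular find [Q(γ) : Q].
[Q(γ) : Q] = 4 (equivalently, Q(γ) = Q(√247, √42))

Obviously Q(γ) ⊆ Q(√247, √42), and [Q(√247, √42):Q] = 4 (since 247, 42 are distinct squarefree integers > 1 with 10374 not a perfect square). To show equality we compute the minimal polynomial of γ. From γ = √247 + √42: γ^2 = 247 + 2√(10374) + 42 = 289 + 2√(10374), so γ^2 - 289 = 2√(10374); squaring, (γ^2 - 289)^2 = 4·10374, i.e. γ^4 - 578γ^2 + 83521 - 41496 = 0, i.e. γ^4 - 578γ^2 + 42025 = 0. So γ is a root of x^4 - 578x^2 + 42025. This polynomial is irreducible over Q: it has no rational root (each ±√247 ± √42 is irrational), and any factorization into two quadratics over Q would force √(10374) ∈ Q (pairing opposite roots) or √247, √42 ∈ Q (other pairings), all impossible. Hence [Q(γ):Q] = 4 = [Q(√247, √42):Q], so Q(γ) = Q(√247, √42).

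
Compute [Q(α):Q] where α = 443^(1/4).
[Q(α):Q] = 4

α is a root of x^4 - 443. By Eisenstein's criterion at the prime p = 443 (which divides the constant term 443 but p^2 = 196249 does not, since 443 is squarefree), x^4 - 443 is irreducible over Q. Hence [Q(α):Q] = 4.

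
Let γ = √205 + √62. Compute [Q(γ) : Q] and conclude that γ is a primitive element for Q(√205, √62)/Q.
[Q(γ) : Q] = 4 (equivalently, Q(γ) = Q(√205, √62))

Obviously Q(γ) ⊆ Q(√205, √62), and [Q(√205, √62):Q] = 4 (since 205, 62 are distinct squarefree integers > 1 with 12710 not a perfect square). To show equality we compute the minimal polynomial of γ. From γ = √205 + √62: γ^2 = 205 + 2√(12710) + 62 = 267 + 2√(12710), so γ^2 - 267 = 2√(12710); squaring, (γ^2 - 267)^2 = 4·12710, i.e. γ^4 - 534γ^2 + 71289 - 50840 = 0, i.e. γ^4 - 534γ^2 + 20449 = 0. So γ is a root of x^4 - 534x^2 + 20449. This polynomial is irreducible over Q: it has no rational root (each ±√205 ± √62 is irrational), and any factorization into two quadratics over Q would force √(12710) ∈ Q (pairing opposite roots) or √205, √62 ∈ Q (other pairings), all impossible. Hence [Q(γ):Q] = 4 = [Q(√205, √62):Q], so Q(γ) = Q(√205, √62).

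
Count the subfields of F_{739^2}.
F_{739^2} has 2 subfields

The subfields of F_{p^n} are exactly the fields F_{p^d} for d | n (each is the fixed field of the unique index-d subgroup of Gal(F_{p^n}/F_p) ≅ Z/nZ). The divisors of n = 2 are {1, 2}, giving 2 subfields: F_{739^1}, F_{739^2}.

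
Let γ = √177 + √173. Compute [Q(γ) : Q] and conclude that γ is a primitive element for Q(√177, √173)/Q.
[Q(γ) : Q] = 4 (equivalently, Q(γ) = Q(√177, √173))

Obviously Q(γ) ⊆ Q(√177, √173), and [Q(√177, √173):Q] = 4 (since 177, 173 are distinct squarefree integers > 1 with 30621 not a perfect square). To show equality we compute the minimal polynomial of γ. From γ = √177 + √173: γ^2 = 177 + 2√(30621) + 173 = 350 + 2√(30621), so γ^2 - 350 = 2√(30621); squaring, (γ^2 - 350)^2 = 4·30621, i.e. γ^4 - 700γ^2 + 122500 - 122484 = 0, i.e. γ^4 - 700γ^2 + 16 = 0. So γ is a root of x^4 - 700x^2 + 16. This polynomial is irreducible over Q: it has no rational root (each ±√177 ± √173 is irrational), and any factorization into two quadratics over Q would force √(30621) ∈ Q (pairing opposite roots) or √177, √173 ∈ Q (other pairings), all impossible. Hence [Q(γ):Q] = 4 = [Q(√177, √173):Q], so Q(γ) = Q(√177, √173).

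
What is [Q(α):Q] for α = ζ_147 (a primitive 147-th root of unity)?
[Q(α):Q] = 84

The minimal polynomial of ζ_147 over Q is the 147-th cyclotomic polynomial Φ_147(x), which is irreducible over Q and has degree φ(147) = 84. Hence [Q(α):Q] = φ(147) = 84.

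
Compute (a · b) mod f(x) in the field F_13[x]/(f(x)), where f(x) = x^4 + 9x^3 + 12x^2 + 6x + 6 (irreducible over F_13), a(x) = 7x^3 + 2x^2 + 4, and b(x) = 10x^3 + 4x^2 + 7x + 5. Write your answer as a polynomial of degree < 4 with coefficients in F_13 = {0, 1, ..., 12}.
a · b ≡ 7x^3 + 8x + 5 (mod f(x))

Multiply in F_13[x]: a(x)·b(x) = (7x^3 + 2x^2 + 4)·(10x^3 + 4x^2 + 7x + 5) = 5x^6 + 9x^5 + 5x^4 + 11x^3 + 2x + 7. This has degree ≥ 4, so divide by f(x) over F_13: 5x^6 + 9x^5 + 5x^4 + 11x^3 + 2x + 7 = (5x^2 + 3x + 9)·(x^4 + 9x^3 + 12x^2 + 6x + 6) + (7x^3 + 8x + 5). Hence a·b ≡ 7x^3 + 8x + 5 (mod f). (F_13[x]/(f) is a field with 13^4 = 28561 elements since f is irreducible of degree 4.)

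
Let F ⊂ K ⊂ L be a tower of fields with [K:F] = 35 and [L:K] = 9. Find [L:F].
[L:F] = 315

The tower law says that for any tower of field extensions F ⊂ K ⊂ L with finite degrees, [L:F] = [L:K] · [K:F]. Here this gives [L:F] = 9 · 35 = 315.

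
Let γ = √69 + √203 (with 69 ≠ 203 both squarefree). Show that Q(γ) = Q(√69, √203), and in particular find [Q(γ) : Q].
[Q(γ) : Q] = 4 (equivalently, Q(γ) = Q(√69, √203))

Obviously Q(γ) ⊆ Q(√69, √203), and [Q(√69, √203):Q] = 4 (since 69, 203 are distinct squarefree integers > 1 with 14007 not a perfect square). To show equality we compute the minimal polynomial of γ. From γ = √69 + √203: γ^2 = 69 + 2√(14007) + 203 = 272 + 2√(14007), so γ^2 - 272 = 2√(14007); squaring, (γ^2 - 272)^2 = 4·14007, i.e. γ^4 - 544γ^2 + 73984 - 56028 = 0, i.e. γ^4 - 544γ^2 + 17956 = 0. So γ is a root of x^4 - 544x^2 + 17956. This polynomial is irreducible over Q: it has no rational root (each ±√69 ± √203 is irrational), and any factorization into two quadratics over Q would force √(14007) ∈ Q (pairing opposite roots) or √69, √203 ∈ Q (other pairings), all impossible. Hence [Q(γ):Q] = 4 = [Q(√69, √203):Q], so Q(γ) = Q(√69, √203).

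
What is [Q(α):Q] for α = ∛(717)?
[Q(α):Q] = 3

The minimal polynomial of α is x^3 - 717, irreducible over Q since 717 is not a perfect cube (so x^3 - 717 has no rational root). Hence [Q(α):Q] = deg(m_α) = 3.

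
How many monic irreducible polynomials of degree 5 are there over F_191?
There are 50838980352 monic irreducible polynomials of degree 5 over F_191

Each element of F_{191^5} that lies in no proper subfield is a root of exactly one monic irreducible of degree 5 over F_191, and each such polynomial has 5 distinct roots in F_{191^5}. By Möbius inversion the count is N_191(5) = (1/5) Σ_{d|5} μ(5/d) · 191^d = (1/5)(μ(5)·191^1 + μ(1)·191^5) = 254194901760/5 = 50838980352.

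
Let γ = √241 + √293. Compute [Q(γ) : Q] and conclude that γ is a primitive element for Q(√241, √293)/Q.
[Q(γ) : Q] = 4 (equivalently, Q(γ) = Q(√241, √293))

Obviously Q(γ) ⊆ Q(√241, √293), and [Q(√241, √293):Q] = 4 (since 241, 293 are distinct squarefree integers > 1 with 70613 not a perfect square). To show equality we compute the minimal polynomial of γ. From γ = √241 + √293: γ^2 = 241 + 2√(70613) + 293 = 534 + 2√(70613), so γ^2 - 534 = 2√(70613); squaring, (γ^2 - 534)^2 = 4·70613, i.e. γ^4 - 1068γ^2 + 285156 - 282452 = 0, i.e. γ^4 - 1068γ^2 + 2704 = 0. So γ is a root of x^4 - 1068x^2 + 2704. This polynomial is irreducible over Q: it has no rational root (each ±√241 ± √293 is irrational), and any factorization into two quadratics over Q would force √(70613) ∈ Q (pairing opposite roots) or √241, √293 ∈ Q (other pairings), all impossible. Hence [Q(γ):Q] = 4 = [Q(√241, √293):Q], so Q(γ) = Q(√241, √293).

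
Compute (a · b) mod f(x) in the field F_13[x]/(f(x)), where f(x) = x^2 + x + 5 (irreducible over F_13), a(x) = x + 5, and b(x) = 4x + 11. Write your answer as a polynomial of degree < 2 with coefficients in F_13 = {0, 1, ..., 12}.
a · b ≡ x + 9 (mod f(x))

Multiply in F_13[x]: a(x)·b(x) = (x + 5)·(4x + 11) = 4x^2 + 5x + 3. This has degree ≥ 2, so divide by f(x) over F_13: 4x^2 + 5x + 3 = (4)·(x^2 + x + 5) + (x + 9). Hence a·b ≡ x + 9 (mod f). (F_13[x]/(f) is a field with 13^2 = 169 elements since f is irreducible of degree 2.)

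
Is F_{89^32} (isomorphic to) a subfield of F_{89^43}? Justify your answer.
No: F_{89^32} is not a subfield of F_{89^43}

F_{p^m} embeds in F_{p^n} iff m | n. Here 32 ∤ 43 (since 43 = 1·32 + 11 with remainder 11 ≠ 0), so F_{89^32} is not a subfield of F_{89^43}. Equivalently: if it were, the tower law would give 32 = [F_{89^32}:F_89] dividing [F_{89^43}:F_89] = 43, contradiction.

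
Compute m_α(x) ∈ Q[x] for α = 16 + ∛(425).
m_α(x) = x^3 - 48x^2 + 768x - 4521

Set β = α - 16 = ∛(425), so β^3 = 425. Then (α - 16)^3 - 425 = 0, i.e. α is a root of g(x) = (x - 16)^3 - 425 = x^3 - 48x^2 + 768x - 4521. Since g(x) = h(x - 16) where h(x) = x^3 - 425, and h is irreducible over Q (because 425 is not a perfect cube, so h has no rational root, and a monic cubic with no rational root is irreducible), g is also irreducible (irreducibility is preserved under the substitution x → x - 16). Hence m_α(x) = x^3 - 48x^2 + 768x - 4521.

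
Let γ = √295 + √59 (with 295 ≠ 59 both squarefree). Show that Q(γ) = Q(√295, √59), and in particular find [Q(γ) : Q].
[Q(γ) : Q] = 4 (equivalently, Q(γ) = Q(√295, √59))

Obviously Q(γ) ⊆ Q(√295, √59), and [Q(√295, √59):Q] = 4 (since 295, 59 are distinct squarefree integers > 1 with 17405 not a perfect square). To show equality we compute the minimal polynomial of γ. From γ = √295 + √59: γ^2 = 295 + 2√(17405) + 59 = 354 + 2√(17405), so γ^2 - 354 = 2√(17405); squaring, (γ^2 - 354)^2 = 4·17405, i.e. γ^4 - 708γ^2 + 125316 - 69620 = 0, i.e. γ^4 - 708γ^2 + 55696 = 0. So γ is a root of x^4 - 708x^2 + 55696. This polynomial is irreducible over Q: it has no rational root (each ±√295 ± √59 is irrational), and any factorization into two quadratics over Q would force √(17405) ∈ Q (pairing opposite roots) or √295, √59 ∈ Q (other pairings), all impossible. Hence [Q(γ):Q] = 4 = [Q(√295, √59):Q], so Q(γ) = Q(√295, √59).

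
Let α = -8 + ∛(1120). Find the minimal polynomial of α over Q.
m_α(x) = x^3 + 24x^2 + 192x - 608

Set β = α + 8 = ∛(1120), so β^3 = 1120. Then (α + 8)^3 - 1120 = 0, i.e. α is a root of g(x) = (x + 8)^3 - 1120 = x^3 + 24x^2 + 192x - 608. Since g(x) = h(x + 8) where h(x) = x^3 - 1120, and h is irreducible over Q (because 1120 is not a perfect cube, so h has no rational root, and a monic cubic with no rational root is irreducible), g is also irreducible (irreducibility is preserved under the substitution x → x + 8). Hence m_α(x) = x^3 + 24x^2 + 192x - 608.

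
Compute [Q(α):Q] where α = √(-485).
[Q(α):Q] = 2

[Q(α):Q] equals the degree of the minimal polynomial of α. Here α^2 = -485 and x^2 + 485 is irreducible (d = -485 is squarefree, ≠ 1, hence not a square), so deg(m_α) = 2. Thus [Q(α):Q] = 2.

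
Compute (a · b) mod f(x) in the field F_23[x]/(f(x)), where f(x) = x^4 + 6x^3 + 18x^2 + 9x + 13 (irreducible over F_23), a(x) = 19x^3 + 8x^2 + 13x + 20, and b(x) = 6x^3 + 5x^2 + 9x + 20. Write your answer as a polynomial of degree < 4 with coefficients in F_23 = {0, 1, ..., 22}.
a · b ≡ 14x^3 + x^2 + 14x + 4 (mod f(x))

Multiply in F_23[x]: a(x)·b(x) = (19x^3 + 8x^2 + 13x + 20)·(6x^3 + 5x^2 + 9x + 20) = 22x^6 + 5x^5 + 13x^4 + 16x^3 + 9x^2 + 3x + 9. This has degree ≥ 4, so divide by f(x) over F_23: 22x^6 + 5x^5 + 13x^4 + 16x^3 + 9x^2 + 3x + 9 = (22x^2 + 11x + 11)·(x^4 + 6x^3 + 18x^2 + 9x + 13) + (14x^3 + x^2 + 14x + 4). Hence a·b ≡ 14x^3 + x^2 + 14x + 4 (mod f). (F_23[x]/(f) is a field with 23^4 = 279841 elements since f is irreducible of degree 4.)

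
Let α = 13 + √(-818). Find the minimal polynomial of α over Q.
m_α(x) = x^2 - 26x + 987

From α - 13 = √(-818), squaring gives (α - 13)^2 = -818, i.e. α^2 - 26α + 169 = -818, so α^2 - 26α + 987 = 0. The discriminant of x^2 - 26x + 987 is (-26)^2 - 4·(987) = 676 - 3948 = -3272, and 4·(-818) is not a perfect square in Q since -818 is squarefree and ≠ 1. Hence x^2 - 26x + 987 is irreducible over Q and is the minimal polynomial of α.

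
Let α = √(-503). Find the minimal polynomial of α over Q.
m_α(x) = x^2 + 503

α satisfies α^2 + 503 = 0, so x^2 + 503 annihilates α. Since d = -503 is squarefree and ≠ 1, it is not a perfect square in Q, so x^2 + 503 has no rational root and is therefore irreducible over Q (a degree-2 polynomial over a field is irreducible iff it has no root). Hence m_α(x) = x^2 + 503.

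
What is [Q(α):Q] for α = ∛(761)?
[Q(α):Q] = 3

The minimal polynomial of α is x^3 - 761, irreducible over Q since 761 is not a perfect cube (so x^3 - 761 has no rational root). Hence [Q(α):Q] = deg(m_α) = 3.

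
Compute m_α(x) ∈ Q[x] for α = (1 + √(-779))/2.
m_α(x) = x^2 - x + 195

From 2α - 1 = √(-779), squaring gives (2α - 1)^2 = -779, i.e. 4α^2 - 4α + 1 = -779, so α^2 - α + (1 + 779)/4 = 0. Since -779 ≡ 1 (mod 4), (1 + 779)/4 = 195 ∈ Z. The polynomial x^2 - x + 195 has discriminant 1 - 4·(195) = -779, which is not a perfect square in Q (d = -779 is squarefree and ≠ 1), so x^2 - x + 195 is irreducible over Q. It is the minimal polynomial of α.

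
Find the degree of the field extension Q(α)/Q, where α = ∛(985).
[Q(α):Q] = 3

The minimal polynomial of α is x^3 - 985, irreducible over Q since 985 is not a perfect cube (so x^3 - 985 has no rational root). Hence [Q(α):Q] = deg(m_α) = 3.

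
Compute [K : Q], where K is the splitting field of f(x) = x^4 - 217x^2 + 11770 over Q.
[K : Q] = 4

Solving the quadratic in x^2: x^2 = (217 ± √(217^2 - 4·11770))/2 = (217 ± √9)/2 = (217 ± 3)/2, giving x^2 = 110 or x^2 = 107. So f(x) = (x^2 - 110)(x^2 - 107) and the roots of f are ±√110, ±√107. Hence the splitting field is K = Q(√110, √107). Since 110 and 107 are distinct squarefree integers > 1, their product 11770 is not a perfect square, so √107 ∉ Q(√110). By the tower law [K:Q] = [Q(√110,√107):Q(√110)] · [Q(√110):Q] = 2 · 2 = 4.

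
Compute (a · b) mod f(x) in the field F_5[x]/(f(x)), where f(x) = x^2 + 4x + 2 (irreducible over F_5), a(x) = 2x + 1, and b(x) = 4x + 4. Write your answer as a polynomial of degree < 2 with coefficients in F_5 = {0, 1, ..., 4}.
a · b ≡ 3 (mod f(x))

Multiply in F_5[x]: a(x)·b(x) = (2x + 1)·(4x + 4) = 3x^2 + 2x + 4. This has degree ≥ 2, so divide by f(x) over F_5: 3x^2 + 2x + 4 = (3)·(x^2 + 4x + 2) + (3). Hence a·b ≡ 3 (mod f). (F_5[x]/(f) is a field with 5^2 = 25 elements since f is irreducible of degree 2.)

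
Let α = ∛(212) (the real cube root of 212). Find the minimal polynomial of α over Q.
m_α(x) = x^3 - 212

α satisfies α^3 = 212, so x^3 - 212 annihilates α. By the rational root test, a rational root p/q (in lowest terms) of x^3 - 212 would satisfy p^3 = 212 q^3, forcing q = 1 and p^3 = 212; but 212 is not a perfect cube, contradiction. A monic cubic over Q with no rational root is irreducible (any nontrivial factorization would include a linear factor). Hence x^3 - 212 is the minimal polynomial of α, and in particular [Q(α):Q] = 3.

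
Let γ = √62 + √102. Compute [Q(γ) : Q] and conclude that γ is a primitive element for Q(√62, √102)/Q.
[Q(γ) : Q] = 4 (equivalently, Q(γ) = Q(√62, √102))

Obviously Q(γ) ⊆ Q(√62, √102), and [Q(√62, √102):Q] = 4 (since 62, 102 are distinct squarefree integers > 1 with 6324 not a perfect square). To show equality we compute the minimal polynomial of γ. From γ = √62 + √102: γ^2 = 62 + 2√(6324) + 102 = 164 + 2√(6324), so γ^2 - 164 = 2√(6324); squaring, (γ^2 - 164)^2 = 4·6324, i.e. γ^4 - 328γ^2 + 26896 - 25296 = 0, i.e. γ^4 - 328γ^2 + 1600 = 0. So γ is a root of x^4 - 328x^2 + 1600. This polynomial is irreducible over Q: it has no rational root (each ±√62 ± √102 is irrational), and any factorization into two quadratics over Q would force √(6324) ∈ Q (pairing opposite roots) or √62, √102 ∈ Q (other pairings), all impossible. Hence [Q(γ):Q] = 4 = [Q(√62, √102):Q], so Q(γ) = Q(√62, √102).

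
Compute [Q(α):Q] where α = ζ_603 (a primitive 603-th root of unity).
[Q(α):Q] = 396

The minimal polynomial of ζ_603 over Q is the 603-th cyclotomic polynomial Φ_603(x), which is irreducible over Q and has degree φ(603) = 396. Hence [Q(α):Q] = φ(603) = 396.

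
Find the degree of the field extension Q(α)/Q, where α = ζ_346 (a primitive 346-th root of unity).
[Q(α):Q] = 172

The minimal polynomial of ζ_346 over Q is the 346-th cyclotomic polynomial Φ_346(x), which is irreducible over Q and has degree φ(346) = 172. Hence [Q(α):Q] = φ(346) = 172.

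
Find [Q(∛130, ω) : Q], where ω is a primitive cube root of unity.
[Q(∛130, ω) : Q] = 6

[Q(∛130):Q] = 3 (min poly x^3 - 130, irreducible since 130 is not a perfect cube). [Q(ω):Q] = 2 (min poly x^2 + x + 1). Since Q(∛130) ⊂ R and ω ∉ R, we have ω ∉ Q(∛130), so x^2 + x + 1 remains irreducible over Q(∛130) and [Q(∛130, ω) : Q(∛130)] = 2. By the tower law, [Q(∛130, ω) : Q] = 3 · 2 = 6. (In fact Q(∛130, ω) is the splitting field of x^3 - 130 over Q.)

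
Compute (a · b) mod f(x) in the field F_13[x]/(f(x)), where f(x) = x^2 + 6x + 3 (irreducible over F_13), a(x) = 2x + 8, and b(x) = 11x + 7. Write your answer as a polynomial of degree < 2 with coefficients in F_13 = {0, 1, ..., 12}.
a · b ≡ 9x + 3 (mod f(x))

Multiply in F_13[x]: a(x)·b(x) = (2x + 8)·(11x + 7) = 9x^2 + 11x + 4. This has degree ≥ 2, so divide by f(x) over F_13: 9x^2 + 11x + 4 = (9)·(x^2 + 6x + 3) + (9x + 3). Hence a·b ≡ 9x + 3 (mod f). (F_13[x]/(f) is a field with 13^2 = 169 elements since f is irreducible of degree 2.)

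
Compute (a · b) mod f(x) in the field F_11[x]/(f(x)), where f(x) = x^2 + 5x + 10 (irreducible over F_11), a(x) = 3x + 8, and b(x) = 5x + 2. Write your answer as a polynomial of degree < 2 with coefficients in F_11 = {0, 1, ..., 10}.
a · b ≡ 4x + 9 (mod f(x))

Multiply in F_11[x]: a(x)·b(x) = (3x + 8)·(5x + 2) = 4x^2 + 2x + 5. This has degree ≥ 2, so divide by f(x) over F_11: 4x^2 + 2x + 5 = (4)·(x^2 + 5x + 10) + (4x + 9). Hence a·b ≡ 4x + 9 (mod f). (F_11[x]/(f) is a field with 11^2 = 121 elements since f is irreducible of degree 2.)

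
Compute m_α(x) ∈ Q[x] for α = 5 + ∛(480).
m_α(x) = x^3 - 15x^2 + 75x - 605

Set β = α - 5 = ∛(480), so β^3 = 480. Then (α - 5)^3 - 480 = 0, i.e. α is a root of g(x) = (x - 5)^3 - 480 = x^3 - 15x^2 + 75x - 605. Since g(x) = h(x - 5) where h(x) = x^3 - 480, and h is irreducible over Q (because 480 is not a perfect cube, so h has no rational root, and a monic cubic with no rational root is irreducible), g is also irreducible (irreducibility is preserved under the substitution x → x - 5). Hence m_α(x) = x^3 - 15x^2 + 75x - 605.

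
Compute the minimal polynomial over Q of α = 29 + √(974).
m_α(x) = x^2 - 58x - 133

From α - 29 = √(974), squaring gives (α - 29)^2 = 974, i.e. α^2 - 58α + 841 = 974, so α^2 - 58α - 133 = 0. The discriminant of x^2 - 58x - 133 is (-58)^2 - 4·(-133) = 3364 + 532 = 3896, and 4·(974) is not a perfect square in Q since 974 is squarefree and ≠ 1. Hence x^2 - 58x - 133 is irreducible over Q and is the minimal polynomial of α.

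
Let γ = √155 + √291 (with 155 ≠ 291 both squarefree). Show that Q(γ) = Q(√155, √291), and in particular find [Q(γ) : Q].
[Q(γ) : Q] = 4 (equivalently, Q(γ) = Q(√155, √291))

Obviously Q(γ) ⊆ Q(√155, √291), and [Q(√155, √291):Q] = 4 (since 155, 291 are distinct squarefree integers > 1 with 45105 not a perfect square). To show equality we compute the minimal polynomial of γ. From γ = √155 + √291: γ^2 = 155 + 2√(45105) + 291 = 446 + 2√(45105), so γ^2 - 446 = 2√(45105); squaring, (γ^2 - 446)^2 = 4·45105, i.e. γ^4 - 892γ^2 + 198916 - 180420 = 0, i.e. γ^4 - 892γ^2 + 18496 = 0. So γ is a root of x^4 - 892x^2 + 18496. This polynomial is irreducible over Q: it has no rational root (each ±√155 ± √291 is irrational), and any factorization into two quadratics over Q would force √(45105) ∈ Q (pairing opposite roots) or √155, √291 ∈ Q (other pairings), all impossible. Hence [Q(γ):Q] = 4 = [Q(√155, √291):Q], so Q(γ) = Q(√155, √291).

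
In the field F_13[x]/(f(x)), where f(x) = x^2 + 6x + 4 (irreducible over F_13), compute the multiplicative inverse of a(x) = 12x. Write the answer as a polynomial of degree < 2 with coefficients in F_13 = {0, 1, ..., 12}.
a(x)^(-1) ≡ 10x + 8 (mod f(x))

Since f is irreducible over F_13, F_13[x]/(f) is a field and a(x) ≠ 0 has an inverse. Apply the extended Euclidean algorithm to f(x) and a(x) in F_13[x]: f(x) = (12x + 7)·a(x) + (4). The last nonzero remainder is the constant 4 = gcd(f, a) in F_13. Back-substituting through the division chain expresses 4 = s(x)·a(x) + t(x)·f(x) with s(x) ≡ x + 6 (mod f), so (x + 6)·a(x) ≡ 4 (mod f). Multiplying by 4^(-1) ≡ 10 in F_13 gives a(x)^(-1) ≡ 10·(x + 6) ≡ 10x + 8 (mod f). Check: (12x)·(10x + 8) = 3x^2 + 5x ≡ 1 (mod x^2 + 6x + 4).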